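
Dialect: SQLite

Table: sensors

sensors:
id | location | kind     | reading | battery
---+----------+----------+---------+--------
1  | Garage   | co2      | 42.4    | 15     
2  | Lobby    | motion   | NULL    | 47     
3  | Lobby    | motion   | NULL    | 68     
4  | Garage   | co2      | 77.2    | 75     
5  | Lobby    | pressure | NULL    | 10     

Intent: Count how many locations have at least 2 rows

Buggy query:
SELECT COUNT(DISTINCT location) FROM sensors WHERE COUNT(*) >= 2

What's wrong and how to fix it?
Bug: COUNT(*) cannot appear in WHERE; the per-group count doesn't exist yet

Fix: Use a subquery that GROUPs and filters with HAVING, then count its rows

Corrected query:
SELECT COUNT(*) FROM (SELECT location FROM sensors GROUP BY location HAVING COUNT(*) >= 2)

Result:
COUNT(*)
--------
2       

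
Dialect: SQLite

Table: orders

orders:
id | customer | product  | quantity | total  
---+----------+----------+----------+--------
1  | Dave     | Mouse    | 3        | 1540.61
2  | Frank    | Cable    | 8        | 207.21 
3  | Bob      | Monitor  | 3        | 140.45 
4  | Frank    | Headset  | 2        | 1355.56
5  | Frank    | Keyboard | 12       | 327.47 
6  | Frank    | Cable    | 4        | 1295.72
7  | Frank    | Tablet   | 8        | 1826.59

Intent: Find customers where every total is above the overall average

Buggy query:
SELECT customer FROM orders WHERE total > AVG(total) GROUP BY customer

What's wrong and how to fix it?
Bug: WHERE evaluates per row before aggregation, so AVG() is unavailable

Fix: Compute the overall average in a scalar subquery and compare each group's MIN against it in HAVING

Corrected query:
SELECT customer FROM orders GROUP BY customer HAVING MIN(total) > (SELECT AVG(total) FROM orders)

Result:
customer
--------
Dave    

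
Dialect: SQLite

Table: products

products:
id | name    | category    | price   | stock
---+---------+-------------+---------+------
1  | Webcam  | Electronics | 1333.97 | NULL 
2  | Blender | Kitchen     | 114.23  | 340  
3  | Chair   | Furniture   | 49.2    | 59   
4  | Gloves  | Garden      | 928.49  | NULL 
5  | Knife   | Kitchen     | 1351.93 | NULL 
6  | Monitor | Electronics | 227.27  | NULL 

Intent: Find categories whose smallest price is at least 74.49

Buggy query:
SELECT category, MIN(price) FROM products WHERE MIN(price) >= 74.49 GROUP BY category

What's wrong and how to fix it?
Bug: Aggregates like MIN are computed per group after WHERE runs

Fix: Use HAVING for the per-group MIN condition

Corrected query:
SELECT category, MIN(price) FROM products GROUP BY category HAVING MIN(price) >= 74.49

Result:
category    | MIN(price)
------------+-----------
Electronics | 227.27    
Garden      | 928.49    
Kitchen     | 114.23    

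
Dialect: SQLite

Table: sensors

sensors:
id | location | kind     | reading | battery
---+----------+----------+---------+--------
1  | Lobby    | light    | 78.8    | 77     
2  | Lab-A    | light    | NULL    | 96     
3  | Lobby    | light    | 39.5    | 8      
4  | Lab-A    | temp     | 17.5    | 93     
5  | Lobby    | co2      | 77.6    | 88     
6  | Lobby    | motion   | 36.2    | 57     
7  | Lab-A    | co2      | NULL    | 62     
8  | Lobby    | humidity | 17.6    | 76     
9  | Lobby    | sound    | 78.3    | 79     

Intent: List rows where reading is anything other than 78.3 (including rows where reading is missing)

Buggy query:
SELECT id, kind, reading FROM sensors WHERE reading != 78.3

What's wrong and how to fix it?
Bug: 'reading != 78.3' is unknown when reading is NULL, so NULL rows are silently excluded

Fix: Handle NULL separately with IS NULL alongside the inequality

Corrected query:
SELECT id, kind, reading FROM sensors WHERE reading != 78.3 OR reading IS NULL

Result:
id | kind     | reading
---+----------+--------
1  | light    | 78.8   
2  | light    | NULL   
3  | light    | 39.5   
4  | temp     | 17.5   
5  | co2      | 77.6   
6  | motion   | 36.2   
7  | co2      | NULL   
8  | humidity | 17.6   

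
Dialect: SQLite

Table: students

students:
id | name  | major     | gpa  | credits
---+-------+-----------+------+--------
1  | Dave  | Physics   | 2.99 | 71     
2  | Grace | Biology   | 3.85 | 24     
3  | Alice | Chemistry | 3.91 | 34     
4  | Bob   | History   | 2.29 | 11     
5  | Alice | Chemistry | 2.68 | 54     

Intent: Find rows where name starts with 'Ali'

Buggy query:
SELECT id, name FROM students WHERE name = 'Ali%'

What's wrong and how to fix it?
Bug: '=' compares the literal string including the % character; pattern matching needs LIKE

Fix: Use LIKE for wildcard pattern matching

Corrected query:
SELECT id, name FROM students WHERE name LIKE 'Ali%'

Result:
id | name 
---+------
3  | Alice
5  | Alice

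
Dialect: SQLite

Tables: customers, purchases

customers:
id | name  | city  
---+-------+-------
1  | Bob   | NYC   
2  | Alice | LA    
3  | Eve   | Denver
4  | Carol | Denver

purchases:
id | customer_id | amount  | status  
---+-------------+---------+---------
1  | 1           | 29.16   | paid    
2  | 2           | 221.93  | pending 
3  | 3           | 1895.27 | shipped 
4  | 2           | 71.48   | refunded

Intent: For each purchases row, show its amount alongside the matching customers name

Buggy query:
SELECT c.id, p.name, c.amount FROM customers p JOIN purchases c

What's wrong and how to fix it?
Bug: Missing join condition: each purchases row is matched to all customers rows instead of just its own

Fix: Add ON c.customer_id = p.id to the JOIN

Corrected query:
SELECT c.id, p.name, c.amount FROM customers p JOIN purchases c ON c.customer_id = p.id

Result:
id | name  | amount 
---+-------+--------
1  | Bob   | 29.16  
2  | Alice | 221.93 
3  | Eve   | 1895.27
4  | Alice | 71.48  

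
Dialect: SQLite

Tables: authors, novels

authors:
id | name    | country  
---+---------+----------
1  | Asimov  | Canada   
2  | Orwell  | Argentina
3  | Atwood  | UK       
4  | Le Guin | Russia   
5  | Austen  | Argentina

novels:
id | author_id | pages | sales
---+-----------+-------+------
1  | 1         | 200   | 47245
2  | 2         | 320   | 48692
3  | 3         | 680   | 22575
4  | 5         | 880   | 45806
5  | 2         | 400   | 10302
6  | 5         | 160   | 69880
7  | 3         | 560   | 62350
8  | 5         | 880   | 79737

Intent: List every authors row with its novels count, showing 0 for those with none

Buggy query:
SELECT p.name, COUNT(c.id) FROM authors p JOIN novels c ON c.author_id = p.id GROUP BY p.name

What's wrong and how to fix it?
Bug: INNER JOIN drops authors rows that have no matching novels rows

Fix: Switch to LEFT JOIN to retain unmatched parent rows

Corrected query:
SELECT p.name, COUNT(c.id) FROM authors p LEFT JOIN novels c ON c.author_id = p.id GROUP BY p.name

Result:
name    | COUNT(c.id)
--------+------------
Asimov  | 1          
Atwood  | 2          
Austen  | 3          
Le Guin | 0          
Orwell  | 2          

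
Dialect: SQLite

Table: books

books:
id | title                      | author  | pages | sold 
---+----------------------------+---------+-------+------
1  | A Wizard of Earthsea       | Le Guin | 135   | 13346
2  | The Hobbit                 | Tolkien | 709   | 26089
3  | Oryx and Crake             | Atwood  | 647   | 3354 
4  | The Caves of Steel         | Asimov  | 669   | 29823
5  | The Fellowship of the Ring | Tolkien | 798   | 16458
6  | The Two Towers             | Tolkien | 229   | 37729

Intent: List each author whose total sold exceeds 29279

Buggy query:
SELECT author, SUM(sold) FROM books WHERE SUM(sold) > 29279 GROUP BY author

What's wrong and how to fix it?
Bug: Aggregate functions cannot appear in a WHERE clause

Fix: Move the aggregate condition to a HAVING clause

Corrected query:
SELECT author, SUM(sold) FROM books GROUP BY author HAVING SUM(sold) > 29279

Result:
author  | SUM(sold)
--------+----------
Asimov  | 29823    
Tolkien | 80276    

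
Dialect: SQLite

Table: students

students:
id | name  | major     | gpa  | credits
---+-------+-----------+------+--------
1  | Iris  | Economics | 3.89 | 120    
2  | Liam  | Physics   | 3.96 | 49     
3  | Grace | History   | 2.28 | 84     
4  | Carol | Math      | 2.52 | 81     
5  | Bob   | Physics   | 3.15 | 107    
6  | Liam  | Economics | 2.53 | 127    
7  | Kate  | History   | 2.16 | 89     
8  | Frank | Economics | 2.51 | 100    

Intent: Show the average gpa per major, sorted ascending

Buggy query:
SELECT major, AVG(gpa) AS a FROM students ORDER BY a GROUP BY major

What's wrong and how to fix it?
Bug: ORDER BY appears before GROUP BY; SQL clause order requires GROUP BY first

Fix: Move ORDER BY to the end, after GROUP BY

Corrected query:
SELECT major, AVG(gpa) AS a FROM students GROUP BY major ORDER BY a

Result:
major     | a       
----------+---------
History   | 2.22    
Math      | 2.52    
Economics | 2.976667
Physics   | 3.555   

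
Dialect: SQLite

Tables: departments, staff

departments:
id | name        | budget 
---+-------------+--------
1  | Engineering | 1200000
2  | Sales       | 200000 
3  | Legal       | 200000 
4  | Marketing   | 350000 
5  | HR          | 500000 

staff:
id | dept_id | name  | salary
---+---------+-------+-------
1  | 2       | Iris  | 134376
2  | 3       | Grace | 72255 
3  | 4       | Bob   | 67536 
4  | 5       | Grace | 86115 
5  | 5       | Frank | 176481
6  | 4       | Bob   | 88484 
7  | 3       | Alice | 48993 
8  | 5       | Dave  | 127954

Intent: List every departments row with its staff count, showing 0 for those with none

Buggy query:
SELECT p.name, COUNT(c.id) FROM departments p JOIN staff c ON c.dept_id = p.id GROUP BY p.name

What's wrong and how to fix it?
Bug: An inner join excludes parents with zero children

Fix: Switch to LEFT JOIN to retain unmatched parent rows

Corrected query:
SELECT p.name, COUNT(c.id) FROM departments p LEFT JOIN staff c ON c.dept_id = p.id GROUP BY p.name

Result:
name        | COUNT(c.id)
------------+------------
Engineering | 0          
HR          | 3          
Legal       | 2          
Marketing   | 2          
Sales       | 1          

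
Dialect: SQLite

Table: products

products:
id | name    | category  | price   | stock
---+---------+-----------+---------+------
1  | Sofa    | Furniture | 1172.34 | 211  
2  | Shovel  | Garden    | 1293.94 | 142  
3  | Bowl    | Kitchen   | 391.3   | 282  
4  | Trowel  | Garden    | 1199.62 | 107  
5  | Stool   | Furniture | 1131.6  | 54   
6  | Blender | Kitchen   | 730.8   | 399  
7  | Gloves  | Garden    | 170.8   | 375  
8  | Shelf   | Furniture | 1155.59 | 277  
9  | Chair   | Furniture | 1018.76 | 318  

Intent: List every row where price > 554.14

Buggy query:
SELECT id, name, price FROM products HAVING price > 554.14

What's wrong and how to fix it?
Bug: HAVING filters the output of aggregation, but this query has no GROUP BY and no aggregate functions, so SQLite rejects it (HAVING clause on a non-aggregate query); the condition here is per row

Fix: Use WHERE for row-level filtering

Corrected query:
SELECT id, name, price FROM products WHERE price > 554.14

Result:
id | name    | price  
---+---------+--------
1  | Sofa    | 1172.34
2  | Shovel  | 1293.94
4  | Trowel  | 1199.62
5  | Stool   | 1131.6 
6  | Blender | 730.8  
8  | Shelf   | 1155.59
9  | Chair   | 1018.76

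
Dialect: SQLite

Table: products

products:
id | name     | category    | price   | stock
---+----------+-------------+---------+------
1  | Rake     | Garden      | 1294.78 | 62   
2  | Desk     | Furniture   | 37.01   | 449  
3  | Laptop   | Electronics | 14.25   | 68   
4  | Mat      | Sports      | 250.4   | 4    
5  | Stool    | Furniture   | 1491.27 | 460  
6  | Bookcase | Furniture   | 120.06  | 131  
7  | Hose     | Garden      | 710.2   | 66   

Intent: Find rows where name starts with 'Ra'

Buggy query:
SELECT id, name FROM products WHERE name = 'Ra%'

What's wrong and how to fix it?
Bug: '=' compares the literal string including the % character; pattern matching needs LIKE

Fix: Replace '=' with LIKE so 'Ra%' is treated as a pattern

Corrected query:
SELECT id, name FROM products WHERE name LIKE 'Ra%'

Result:
id | name
---+-----
1  | Rake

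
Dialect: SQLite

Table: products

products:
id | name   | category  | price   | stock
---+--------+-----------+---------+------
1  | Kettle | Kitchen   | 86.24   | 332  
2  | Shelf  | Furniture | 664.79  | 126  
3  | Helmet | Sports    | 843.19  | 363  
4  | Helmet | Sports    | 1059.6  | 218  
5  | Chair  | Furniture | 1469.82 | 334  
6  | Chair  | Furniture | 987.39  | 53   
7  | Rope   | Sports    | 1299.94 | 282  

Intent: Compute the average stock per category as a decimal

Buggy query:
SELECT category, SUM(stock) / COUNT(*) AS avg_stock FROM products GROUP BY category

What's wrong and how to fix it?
Bug: Both operands are integers, so '/' performs integer division and truncates

Fix: Multiply by 1.0 (or CAST to REAL) to force floating-point division

Corrected query:
SELECT category, SUM(stock) * 1.0 / COUNT(*) AS avg_stock FROM products GROUP BY category

Result:
category  | avg_stock 
----------+-----------
Furniture | 171       
Kitchen   | 332       
Sports    | 287.666667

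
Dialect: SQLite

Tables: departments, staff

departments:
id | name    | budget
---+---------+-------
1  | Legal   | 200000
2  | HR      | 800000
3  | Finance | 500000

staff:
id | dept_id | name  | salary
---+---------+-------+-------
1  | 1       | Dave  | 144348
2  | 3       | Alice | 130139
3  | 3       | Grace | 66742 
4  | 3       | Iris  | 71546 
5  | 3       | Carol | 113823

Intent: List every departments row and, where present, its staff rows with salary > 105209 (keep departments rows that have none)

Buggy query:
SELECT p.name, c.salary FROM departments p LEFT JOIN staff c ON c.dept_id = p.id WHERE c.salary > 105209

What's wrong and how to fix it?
Bug: A WHERE condition on the right-hand table after LEFT JOIN drops unmatched parents

Fix: Move the right-table condition into the ON clause so unmatched parents are kept

Corrected query:
SELECT p.name, c.salary FROM departments p LEFT JOIN staff c ON c.dept_id = p.id AND c.salary > 105209

Result:
name    | salary
--------+-------
Legal   | 144348
HR      | NULL  
Finance | 113823
Finance | 130139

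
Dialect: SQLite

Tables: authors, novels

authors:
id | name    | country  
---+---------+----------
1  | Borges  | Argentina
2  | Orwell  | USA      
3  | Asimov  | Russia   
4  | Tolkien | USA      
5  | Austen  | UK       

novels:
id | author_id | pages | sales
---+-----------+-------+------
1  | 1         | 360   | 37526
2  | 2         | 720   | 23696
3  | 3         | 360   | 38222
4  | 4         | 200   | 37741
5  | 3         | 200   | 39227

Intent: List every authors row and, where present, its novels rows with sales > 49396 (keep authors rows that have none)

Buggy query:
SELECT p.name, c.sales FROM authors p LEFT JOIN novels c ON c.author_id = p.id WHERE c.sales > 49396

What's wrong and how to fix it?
Bug: Filtering c.sales in WHERE discards the NULL rows produced by LEFT JOIN, turning it into an inner join

Fix: Put 'c.sales > 49396' in the JOIN's ON clause instead of WHERE

Corrected query:
SELECT p.name, c.sales FROM authors p LEFT JOIN novels c ON c.author_id = p.id AND c.sales > 49396

Result:
name    | sales
--------+------
Borges  | NULL 
Orwell  | NULL 
Asimov  | NULL 
Tolkien | NULL 
Austen  | NULL 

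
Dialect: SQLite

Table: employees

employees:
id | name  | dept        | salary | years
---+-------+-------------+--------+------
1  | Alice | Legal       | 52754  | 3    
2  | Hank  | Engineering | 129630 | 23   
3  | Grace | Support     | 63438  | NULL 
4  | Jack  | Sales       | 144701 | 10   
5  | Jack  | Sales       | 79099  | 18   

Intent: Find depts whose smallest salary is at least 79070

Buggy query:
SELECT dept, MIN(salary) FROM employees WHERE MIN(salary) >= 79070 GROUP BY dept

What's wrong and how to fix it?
Bug: Aggregates like MIN are computed per group after WHERE runs

Fix: Replace WHERE with HAVING after the GROUP BY

Corrected query:
SELECT dept, MIN(salary) FROM employees GROUP BY dept HAVING MIN(salary) >= 79070

Result:
dept        | MIN(salary)
------------+------------
Engineering | 129630     
Sales       | 79099      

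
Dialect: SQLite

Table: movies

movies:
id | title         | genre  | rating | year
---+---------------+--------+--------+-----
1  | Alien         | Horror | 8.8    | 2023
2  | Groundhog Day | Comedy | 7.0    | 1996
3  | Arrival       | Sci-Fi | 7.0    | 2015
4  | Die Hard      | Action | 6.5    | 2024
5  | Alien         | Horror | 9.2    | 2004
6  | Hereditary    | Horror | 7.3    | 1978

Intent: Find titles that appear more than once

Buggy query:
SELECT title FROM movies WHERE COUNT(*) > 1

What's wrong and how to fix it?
Bug: COUNT(*) is an aggregate and cannot be used in WHERE

Fix: GROUP BY title, then filter groups with HAVING COUNT(*) > 1

Corrected query:
SELECT title FROM movies GROUP BY title HAVING COUNT(*) > 1

Result:
title
-----
Alien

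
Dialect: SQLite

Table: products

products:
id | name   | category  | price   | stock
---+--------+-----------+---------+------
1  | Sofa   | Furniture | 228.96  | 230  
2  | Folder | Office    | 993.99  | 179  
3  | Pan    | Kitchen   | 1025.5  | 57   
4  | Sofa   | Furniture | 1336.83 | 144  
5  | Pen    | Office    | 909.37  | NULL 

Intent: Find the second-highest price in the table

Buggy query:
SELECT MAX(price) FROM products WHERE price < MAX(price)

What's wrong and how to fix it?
Bug: MAX(price) on the right of the comparison is an aggregate-in-WHERE error

Fix: Put the inner MAX in a scalar subquery

Corrected query:
SELECT MAX(price) FROM products WHERE price < (SELECT MAX(price) FROM products)

Result:
MAX(price)
----------
1025.5    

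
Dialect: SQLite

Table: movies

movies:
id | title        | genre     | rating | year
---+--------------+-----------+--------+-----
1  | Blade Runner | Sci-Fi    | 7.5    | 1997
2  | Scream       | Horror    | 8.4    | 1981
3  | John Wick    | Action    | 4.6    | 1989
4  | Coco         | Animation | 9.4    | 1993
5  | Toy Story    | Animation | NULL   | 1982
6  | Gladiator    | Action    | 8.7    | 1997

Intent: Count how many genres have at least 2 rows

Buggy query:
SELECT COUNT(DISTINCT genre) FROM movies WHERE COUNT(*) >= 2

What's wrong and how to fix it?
Bug: WHERE filters individual rows, not groups, so a group-level COUNT is invalid there

Fix: Use a subquery that GROUPs and filters with HAVING, then count its rows

Corrected query:
SELECT COUNT(*) FROM (SELECT genre FROM movies GROUP BY genre HAVING COUNT(*) >= 2)

Result:
COUNT(*)
--------
2       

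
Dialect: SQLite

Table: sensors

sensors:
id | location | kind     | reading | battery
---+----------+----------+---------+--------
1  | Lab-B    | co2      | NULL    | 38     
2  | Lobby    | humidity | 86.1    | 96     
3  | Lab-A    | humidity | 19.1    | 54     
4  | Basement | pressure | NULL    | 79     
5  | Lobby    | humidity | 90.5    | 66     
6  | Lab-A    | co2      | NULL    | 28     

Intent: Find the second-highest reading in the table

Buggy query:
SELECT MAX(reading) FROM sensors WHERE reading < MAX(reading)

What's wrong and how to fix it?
Bug: MAX(reading) on the right of the comparison is an aggregate-in-WHERE error

Fix: Put the inner MAX in a scalar subquery

Corrected query:
SELECT MAX(reading) FROM sensors WHERE reading < (SELECT MAX(reading) FROM sensors)

Result:
MAX(reading)
------------
86.1        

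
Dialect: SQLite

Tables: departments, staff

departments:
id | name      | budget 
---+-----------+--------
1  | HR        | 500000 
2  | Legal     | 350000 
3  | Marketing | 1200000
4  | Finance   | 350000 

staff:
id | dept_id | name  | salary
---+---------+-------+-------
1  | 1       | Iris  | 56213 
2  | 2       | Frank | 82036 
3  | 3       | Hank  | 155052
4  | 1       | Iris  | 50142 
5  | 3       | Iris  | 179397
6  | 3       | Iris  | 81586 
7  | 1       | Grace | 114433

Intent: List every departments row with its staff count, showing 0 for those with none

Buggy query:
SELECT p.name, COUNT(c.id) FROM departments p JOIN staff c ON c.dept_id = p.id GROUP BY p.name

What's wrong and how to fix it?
Bug: An inner join excludes parents with zero children

Fix: Switch to LEFT JOIN to retain unmatched parent rows

Corrected query:
SELECT p.name, COUNT(c.id) FROM departments p LEFT JOIN staff c ON c.dept_id = p.id GROUP BY p.name

Result:
name      | COUNT(c.id)
----------+------------
Finance   | 0          
HR        | 3          
Legal     | 1          
Marketing | 3          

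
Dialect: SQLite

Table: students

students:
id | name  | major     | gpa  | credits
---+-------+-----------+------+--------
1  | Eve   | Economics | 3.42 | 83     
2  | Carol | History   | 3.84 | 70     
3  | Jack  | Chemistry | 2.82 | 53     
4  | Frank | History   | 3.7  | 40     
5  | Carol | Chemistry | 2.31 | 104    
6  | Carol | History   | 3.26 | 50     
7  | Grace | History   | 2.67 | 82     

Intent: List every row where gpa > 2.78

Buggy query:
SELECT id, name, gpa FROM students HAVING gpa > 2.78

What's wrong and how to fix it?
Bug: This is a non-aggregate query (no GROUP BY, no aggregates), so in SQLite the HAVING clause is invalid here; a row-level condition belongs in WHERE

Fix: Replace HAVING with WHERE since the condition applies to individual rows

Corrected query:
SELECT id, name, gpa FROM students WHERE gpa > 2.78

Result:
id | name  | gpa 
---+-------+-----
1  | Eve   | 3.42
2  | Carol | 3.84
3  | Jack  | 2.82
4  | Frank | 3.7 
6  | Carol | 3.26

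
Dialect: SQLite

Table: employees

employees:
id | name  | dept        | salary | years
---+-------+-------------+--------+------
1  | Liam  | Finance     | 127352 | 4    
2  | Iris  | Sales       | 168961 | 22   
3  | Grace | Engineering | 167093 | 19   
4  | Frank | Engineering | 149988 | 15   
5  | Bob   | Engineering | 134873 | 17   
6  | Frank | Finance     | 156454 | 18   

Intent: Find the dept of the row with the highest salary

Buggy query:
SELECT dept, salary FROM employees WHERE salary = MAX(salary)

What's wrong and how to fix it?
Bug: WHERE is evaluated per row; an aggregate over the whole table isn't defined there

Fix: Use a subquery: WHERE salary = (SELECT MAX(salary) FROM employees)

Corrected query:
SELECT dept, salary FROM employees WHERE salary = (SELECT MAX(salary) FROM employees)

Result:
dept  | salary
------+-------
Sales | 168961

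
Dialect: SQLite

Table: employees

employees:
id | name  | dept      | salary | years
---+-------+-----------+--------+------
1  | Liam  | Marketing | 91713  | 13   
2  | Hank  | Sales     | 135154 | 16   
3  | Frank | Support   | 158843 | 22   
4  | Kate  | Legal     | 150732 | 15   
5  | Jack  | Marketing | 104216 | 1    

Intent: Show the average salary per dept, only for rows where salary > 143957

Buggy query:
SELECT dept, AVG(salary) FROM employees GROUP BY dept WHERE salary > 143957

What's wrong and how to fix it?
Bug: Row-level WHERE must come before GROUP BY in the clause order

Fix: Place WHERE between FROM and GROUP BY

Corrected query:
SELECT dept, AVG(salary) FROM employees WHERE salary > 143957 GROUP BY dept

Result:
dept    | AVG(salary)
--------+------------
Legal   | 150732     
Support | 158843     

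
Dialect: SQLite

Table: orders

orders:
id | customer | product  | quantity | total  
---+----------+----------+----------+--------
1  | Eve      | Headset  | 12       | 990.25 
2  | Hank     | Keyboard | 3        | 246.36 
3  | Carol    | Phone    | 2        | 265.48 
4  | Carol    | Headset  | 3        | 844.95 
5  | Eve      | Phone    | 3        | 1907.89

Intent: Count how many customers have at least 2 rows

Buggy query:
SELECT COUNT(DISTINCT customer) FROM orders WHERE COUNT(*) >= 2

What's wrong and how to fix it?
Bug: COUNT(*) cannot appear in WHERE; the per-group count doesn't exist yet

Fix: Use a subquery that GROUPs and filters with HAVING, then count its rows

Corrected query:
SELECT COUNT(*) FROM (SELECT customer FROM orders GROUP BY customer HAVING COUNT(*) >= 2)

Result:
COUNT(*)
--------
2       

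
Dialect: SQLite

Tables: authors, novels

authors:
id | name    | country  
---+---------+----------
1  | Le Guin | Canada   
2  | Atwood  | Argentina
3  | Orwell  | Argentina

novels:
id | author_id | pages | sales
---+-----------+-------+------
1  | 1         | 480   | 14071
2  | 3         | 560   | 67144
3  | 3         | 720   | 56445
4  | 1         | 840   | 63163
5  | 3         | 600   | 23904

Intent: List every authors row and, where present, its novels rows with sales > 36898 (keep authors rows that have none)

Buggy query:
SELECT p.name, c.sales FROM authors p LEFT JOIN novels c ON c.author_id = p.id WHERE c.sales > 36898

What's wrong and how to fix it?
Bug: A WHERE condition on the right-hand table after LEFT JOIN drops unmatched parents

Fix: Put 'c.sales > 36898' in the JOIN's ON clause instead of WHERE

Corrected query:
SELECT p.name, c.sales FROM authors p LEFT JOIN novels c ON c.author_id = p.id AND c.sales > 36898

Result:
name    | sales
--------+------
Le Guin | 63163
Atwood  | NULL 
Orwell  | 56445
Orwell  | 67144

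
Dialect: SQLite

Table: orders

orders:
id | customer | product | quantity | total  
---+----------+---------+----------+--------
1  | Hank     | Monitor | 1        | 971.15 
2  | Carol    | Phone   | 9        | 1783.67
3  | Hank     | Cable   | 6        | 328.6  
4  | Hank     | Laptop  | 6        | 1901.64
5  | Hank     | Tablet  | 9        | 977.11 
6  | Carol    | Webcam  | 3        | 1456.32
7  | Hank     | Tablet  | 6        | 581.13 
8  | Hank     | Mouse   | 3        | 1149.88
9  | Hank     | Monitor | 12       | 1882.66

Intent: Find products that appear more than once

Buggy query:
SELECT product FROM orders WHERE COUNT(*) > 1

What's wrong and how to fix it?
Bug: COUNT(*) is an aggregate and cannot be used in WHERE

Fix: GROUP BY product, then filter groups with HAVING COUNT(*) > 1

Corrected query:
SELECT product FROM orders GROUP BY product HAVING COUNT(*) > 1

Result:
product
-------
Monitor
Tablet 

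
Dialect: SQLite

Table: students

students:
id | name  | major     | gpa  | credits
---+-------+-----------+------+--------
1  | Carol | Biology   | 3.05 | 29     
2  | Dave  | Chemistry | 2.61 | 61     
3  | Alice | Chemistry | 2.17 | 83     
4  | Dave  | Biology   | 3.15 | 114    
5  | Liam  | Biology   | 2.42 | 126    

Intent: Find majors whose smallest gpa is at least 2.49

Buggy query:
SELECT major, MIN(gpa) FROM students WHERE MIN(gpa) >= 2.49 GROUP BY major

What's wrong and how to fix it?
Bug: MIN() in WHERE is a misuse of aggregate

Fix: Replace WHERE with HAVING after the GROUP BY

Corrected query:
SELECT major, MIN(gpa) FROM students GROUP BY major HAVING MIN(gpa) >= 2.49

Result:
(no rows)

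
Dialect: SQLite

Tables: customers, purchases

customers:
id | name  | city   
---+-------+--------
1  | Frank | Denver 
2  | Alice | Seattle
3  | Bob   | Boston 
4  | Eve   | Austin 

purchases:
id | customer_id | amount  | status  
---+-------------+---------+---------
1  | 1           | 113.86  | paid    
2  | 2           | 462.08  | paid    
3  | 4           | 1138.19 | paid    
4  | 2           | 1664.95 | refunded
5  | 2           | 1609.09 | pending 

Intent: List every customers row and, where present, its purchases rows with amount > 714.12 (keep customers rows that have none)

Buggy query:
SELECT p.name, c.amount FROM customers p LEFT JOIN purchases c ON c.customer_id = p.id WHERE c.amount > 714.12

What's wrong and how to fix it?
Bug: A WHERE condition on the right-hand table after LEFT JOIN drops unmatched parents

Fix: Move the right-table condition into the ON clause so unmatched parents are kept

Corrected query:
SELECT p.name, c.amount FROM customers p LEFT JOIN purchases c ON c.customer_id = p.id AND c.amount > 714.12

Result:
name  | amount 
------+--------
Frank | NULL   
Alice | 1609.09
Alice | 1664.95
Bob   | NULL   
Eve   | 1138.19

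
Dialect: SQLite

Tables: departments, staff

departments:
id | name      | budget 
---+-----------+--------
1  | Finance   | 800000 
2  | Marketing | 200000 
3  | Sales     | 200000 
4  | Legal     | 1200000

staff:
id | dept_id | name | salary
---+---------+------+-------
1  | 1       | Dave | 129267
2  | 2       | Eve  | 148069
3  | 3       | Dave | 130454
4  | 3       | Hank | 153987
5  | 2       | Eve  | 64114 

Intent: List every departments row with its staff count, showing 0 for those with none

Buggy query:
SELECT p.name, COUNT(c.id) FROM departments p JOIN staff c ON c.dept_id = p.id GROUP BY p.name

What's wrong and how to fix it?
Bug: INNER JOIN drops departments rows that have no matching staff rows

Fix: Use LEFT JOIN so parents without children still appear (COUNT(c.id) gives 0)

Corrected query:
SELECT p.name, COUNT(c.id) FROM departments p LEFT JOIN staff c ON c.dept_id = p.id GROUP BY p.name

Result:
name      | COUNT(c.id)
----------+------------
Finance   | 1          
Legal     | 0          
Marketing | 2          
Sales     | 2          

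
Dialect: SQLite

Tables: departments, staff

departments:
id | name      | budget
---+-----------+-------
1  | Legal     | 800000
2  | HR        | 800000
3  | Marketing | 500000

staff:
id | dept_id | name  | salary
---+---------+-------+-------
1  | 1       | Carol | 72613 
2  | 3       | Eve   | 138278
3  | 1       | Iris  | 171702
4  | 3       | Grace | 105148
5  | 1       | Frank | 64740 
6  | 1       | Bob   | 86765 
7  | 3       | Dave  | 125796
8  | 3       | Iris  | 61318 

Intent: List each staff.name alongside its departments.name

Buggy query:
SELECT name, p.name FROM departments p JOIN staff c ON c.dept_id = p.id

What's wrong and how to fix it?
Bug: Both tables have a 'name' column; the unqualified reference is ambiguous

Fix: Qualify the column with its table alias (c.name)

Corrected query:
SELECT c.name, p.name FROM departments p JOIN staff c ON c.dept_id = p.id

Result:
name  | name     
------+----------
Carol | Legal    
Eve   | Marketing
Iris  | Legal    
Grace | Marketing
Frank | Legal    
Bob   | Legal    
Dave  | Marketing
Iris  | Marketing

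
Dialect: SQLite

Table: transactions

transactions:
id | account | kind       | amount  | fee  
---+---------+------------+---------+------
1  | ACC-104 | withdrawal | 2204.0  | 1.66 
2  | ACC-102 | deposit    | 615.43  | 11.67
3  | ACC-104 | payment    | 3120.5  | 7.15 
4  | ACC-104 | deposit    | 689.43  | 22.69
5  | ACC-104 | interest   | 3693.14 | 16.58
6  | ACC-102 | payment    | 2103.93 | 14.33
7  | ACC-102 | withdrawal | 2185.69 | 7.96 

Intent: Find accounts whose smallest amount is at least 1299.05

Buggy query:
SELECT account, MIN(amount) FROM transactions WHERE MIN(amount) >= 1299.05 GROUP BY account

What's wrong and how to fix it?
Bug: MIN() in WHERE is a misuse of aggregate

Fix: Use HAVING for the per-group MIN condition

Corrected query:
SELECT account, MIN(amount) FROM transactions GROUP BY account HAVING MIN(amount) >= 1299.05

Result:
(no rows)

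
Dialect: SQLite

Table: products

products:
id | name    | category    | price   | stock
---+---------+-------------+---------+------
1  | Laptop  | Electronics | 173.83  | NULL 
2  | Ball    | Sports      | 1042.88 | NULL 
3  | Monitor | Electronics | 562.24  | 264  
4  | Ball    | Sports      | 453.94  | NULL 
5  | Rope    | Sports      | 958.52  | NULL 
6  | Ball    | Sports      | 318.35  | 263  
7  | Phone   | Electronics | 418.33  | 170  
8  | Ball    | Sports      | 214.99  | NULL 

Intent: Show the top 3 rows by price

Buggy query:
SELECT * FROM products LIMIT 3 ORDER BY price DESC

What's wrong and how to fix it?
Bug: ORDER BY cannot follow LIMIT; LIMIT is the final clause

Fix: Swap the clauses: ORDER BY first, then LIMIT

Corrected query:
SELECT * FROM products ORDER BY price DESC LIMIT 3

Result:
id | name    | category    | price   | stock
---+---------+-------------+---------+------
2  | Ball    | Sports      | 1042.88 | NULL 
5  | Rope    | Sports      | 958.52  | NULL 
3  | Monitor | Electronics | 562.24  | 264  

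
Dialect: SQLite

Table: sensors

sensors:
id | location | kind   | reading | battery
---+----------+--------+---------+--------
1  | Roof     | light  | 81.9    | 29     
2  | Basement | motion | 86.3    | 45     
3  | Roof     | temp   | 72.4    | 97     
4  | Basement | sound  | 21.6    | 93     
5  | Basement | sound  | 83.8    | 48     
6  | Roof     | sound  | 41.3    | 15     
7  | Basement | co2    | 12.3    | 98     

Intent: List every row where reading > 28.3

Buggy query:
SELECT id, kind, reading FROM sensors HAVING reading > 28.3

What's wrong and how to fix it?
Bug: This is a non-aggregate query (no GROUP BY, no aggregates), so in SQLite the HAVING clause is invalid here; a row-level condition belongs in WHERE

Fix: Replace HAVING with WHERE since the condition applies to individual rows

Corrected query:
SELECT id, kind, reading FROM sensors WHERE reading > 28.3

Result:
id | kind   | reading
---+--------+--------
1  | light  | 81.9   
2  | motion | 86.3   
3  | temp   | 72.4   
5  | sound  | 83.8   
6  | sound  | 41.3   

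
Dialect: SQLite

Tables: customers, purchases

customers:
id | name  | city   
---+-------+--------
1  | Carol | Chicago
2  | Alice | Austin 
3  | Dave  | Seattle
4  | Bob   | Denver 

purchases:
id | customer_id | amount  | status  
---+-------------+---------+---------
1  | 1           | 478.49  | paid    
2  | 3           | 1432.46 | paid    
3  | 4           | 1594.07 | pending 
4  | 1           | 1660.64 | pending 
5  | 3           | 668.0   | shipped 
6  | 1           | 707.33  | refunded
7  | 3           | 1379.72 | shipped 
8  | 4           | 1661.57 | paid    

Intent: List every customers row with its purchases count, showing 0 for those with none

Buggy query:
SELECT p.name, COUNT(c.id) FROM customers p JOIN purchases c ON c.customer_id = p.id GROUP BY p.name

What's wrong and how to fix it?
Bug: INNER JOIN drops customers rows that have no matching purchases rows

Fix: Use LEFT JOIN so parents without children still appear (COUNT(c.id) gives 0)

Corrected query:
SELECT p.name, COUNT(c.id) FROM customers p LEFT JOIN purchases c ON c.customer_id = p.id GROUP BY p.name

Result:
name  | COUNT(c.id)
------+------------
Alice | 0          
Bob   | 2          
Carol | 3          
Dave  | 3          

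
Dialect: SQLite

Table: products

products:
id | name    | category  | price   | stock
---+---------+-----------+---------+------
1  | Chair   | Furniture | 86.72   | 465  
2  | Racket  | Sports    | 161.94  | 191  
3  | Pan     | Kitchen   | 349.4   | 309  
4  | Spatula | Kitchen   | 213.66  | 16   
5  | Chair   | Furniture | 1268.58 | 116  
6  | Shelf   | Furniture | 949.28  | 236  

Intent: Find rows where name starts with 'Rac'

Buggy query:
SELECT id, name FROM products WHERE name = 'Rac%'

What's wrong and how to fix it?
Bug: Wildcards only work with LIKE; '=' treats '%' as a literal character

Fix: Replace '=' with LIKE so 'Rac%' is treated as a pattern

Corrected query:
SELECT id, name FROM products WHERE name LIKE 'Rac%'

Result:
id | name  
---+-------
2  | Racket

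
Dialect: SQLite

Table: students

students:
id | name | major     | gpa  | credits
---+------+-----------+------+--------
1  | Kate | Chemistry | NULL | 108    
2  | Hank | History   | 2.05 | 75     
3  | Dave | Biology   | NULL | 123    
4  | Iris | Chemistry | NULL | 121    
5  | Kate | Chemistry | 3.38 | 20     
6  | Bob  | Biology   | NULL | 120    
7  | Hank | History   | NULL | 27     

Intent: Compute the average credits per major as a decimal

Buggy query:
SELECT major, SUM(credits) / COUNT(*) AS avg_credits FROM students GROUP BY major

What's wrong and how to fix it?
Bug: Both operands are integers, so '/' performs integer division and truncates

Fix: Cast one side to REAL so the division keeps the fractional part

Corrected query:
SELECT major, SUM(credits) * 1.0 / COUNT(*) AS avg_credits FROM students GROUP BY major

Result:
major     | avg_credits
----------+------------
Biology   | 121.5      
Chemistry | 83         
History   | 51         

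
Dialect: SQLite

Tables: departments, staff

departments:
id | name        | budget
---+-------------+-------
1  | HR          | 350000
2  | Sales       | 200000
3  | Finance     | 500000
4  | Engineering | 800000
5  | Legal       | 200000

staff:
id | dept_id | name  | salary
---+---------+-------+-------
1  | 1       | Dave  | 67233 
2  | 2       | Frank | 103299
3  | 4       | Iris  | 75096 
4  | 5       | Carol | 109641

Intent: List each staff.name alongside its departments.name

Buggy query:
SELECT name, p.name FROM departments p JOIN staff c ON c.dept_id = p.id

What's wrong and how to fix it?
Bug: 'name' exists in both joined tables, so the database can't tell which one is meant

Fix: Prefix ambiguous columns with the table alias

Corrected query:
SELECT c.name, p.name FROM departments p JOIN staff c ON c.dept_id = p.id

Result:
name  | name       
------+------------
Dave  | HR         
Frank | Sales      
Iris  | Engineering
Carol | Legal      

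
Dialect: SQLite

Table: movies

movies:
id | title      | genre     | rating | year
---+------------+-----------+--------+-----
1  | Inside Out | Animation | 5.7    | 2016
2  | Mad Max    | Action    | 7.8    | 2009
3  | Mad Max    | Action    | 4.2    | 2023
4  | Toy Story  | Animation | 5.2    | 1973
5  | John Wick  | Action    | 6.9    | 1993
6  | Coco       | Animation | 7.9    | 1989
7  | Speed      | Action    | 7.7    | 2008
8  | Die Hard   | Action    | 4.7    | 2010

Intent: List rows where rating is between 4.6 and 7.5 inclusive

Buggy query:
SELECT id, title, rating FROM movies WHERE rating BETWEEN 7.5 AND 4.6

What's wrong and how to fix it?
Bug: The bounds are reversed; BETWEEN a AND b requires a <= b to match anything

Fix: Write BETWEEN 4.6 AND 7.5

Corrected query:
SELECT id, title, rating FROM movies WHERE rating BETWEEN 4.6 AND 7.5

Result:
id | title      | rating
---+------------+-------
1  | Inside Out | 5.7   
4  | Toy Story  | 5.2   
5  | John Wick  | 6.9   
8  | Die Hard   | 4.7   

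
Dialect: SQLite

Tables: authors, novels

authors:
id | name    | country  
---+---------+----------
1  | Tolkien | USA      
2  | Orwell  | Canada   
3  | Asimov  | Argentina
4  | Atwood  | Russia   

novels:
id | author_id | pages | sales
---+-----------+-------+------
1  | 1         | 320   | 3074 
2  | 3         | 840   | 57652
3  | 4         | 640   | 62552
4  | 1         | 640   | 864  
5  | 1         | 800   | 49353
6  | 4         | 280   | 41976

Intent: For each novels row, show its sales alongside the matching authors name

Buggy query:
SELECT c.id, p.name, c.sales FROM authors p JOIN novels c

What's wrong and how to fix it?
Bug: Missing join condition: each novels row is matched to all authors rows instead of just its own

Fix: Add ON c.author_id = p.id to the JOIN

Corrected query:
SELECT c.id, p.name, c.sales FROM authors p JOIN novels c ON c.author_id = p.id

Result:
id | name    | sales
---+---------+------
1  | Tolkien | 3074 
2  | Asimov  | 57652
3  | Atwood  | 62552
4  | Tolkien | 864  
5  | Tolkien | 49353
6  | Atwood  | 41976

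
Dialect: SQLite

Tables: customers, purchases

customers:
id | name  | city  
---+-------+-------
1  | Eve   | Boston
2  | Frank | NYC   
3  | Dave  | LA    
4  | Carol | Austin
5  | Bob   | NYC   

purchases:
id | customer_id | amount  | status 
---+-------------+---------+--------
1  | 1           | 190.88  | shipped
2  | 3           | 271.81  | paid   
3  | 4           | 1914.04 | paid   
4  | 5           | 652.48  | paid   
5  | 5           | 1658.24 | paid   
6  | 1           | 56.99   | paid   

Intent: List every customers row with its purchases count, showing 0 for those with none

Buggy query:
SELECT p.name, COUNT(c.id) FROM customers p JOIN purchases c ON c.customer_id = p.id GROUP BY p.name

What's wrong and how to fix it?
Bug: INNER JOIN drops customers rows that have no matching purchases rows

Fix: Use LEFT JOIN so parents without children still appear (COUNT(c.id) gives 0)

Corrected query:
SELECT p.name, COUNT(c.id) FROM customers p LEFT JOIN purchases c ON c.customer_id = p.id GROUP BY p.name

Result:
name  | COUNT(c.id)
------+------------
Bob   | 2          
Carol | 1          
Dave  | 1          
Eve   | 2          
Frank | 0          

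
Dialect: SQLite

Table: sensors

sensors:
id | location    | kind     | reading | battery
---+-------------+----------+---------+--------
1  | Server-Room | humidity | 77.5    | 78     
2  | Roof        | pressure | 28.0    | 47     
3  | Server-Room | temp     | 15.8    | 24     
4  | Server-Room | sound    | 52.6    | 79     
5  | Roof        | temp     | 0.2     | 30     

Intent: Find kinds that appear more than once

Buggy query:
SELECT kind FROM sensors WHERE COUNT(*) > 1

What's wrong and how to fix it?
Bug: COUNT(*) is an aggregate and cannot be used in WHERE

Fix: GROUP BY kind, then filter groups with HAVING COUNT(*) > 1

Corrected query:
SELECT kind FROM sensors GROUP BY kind HAVING COUNT(*) > 1

Result:
kind
----
temp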